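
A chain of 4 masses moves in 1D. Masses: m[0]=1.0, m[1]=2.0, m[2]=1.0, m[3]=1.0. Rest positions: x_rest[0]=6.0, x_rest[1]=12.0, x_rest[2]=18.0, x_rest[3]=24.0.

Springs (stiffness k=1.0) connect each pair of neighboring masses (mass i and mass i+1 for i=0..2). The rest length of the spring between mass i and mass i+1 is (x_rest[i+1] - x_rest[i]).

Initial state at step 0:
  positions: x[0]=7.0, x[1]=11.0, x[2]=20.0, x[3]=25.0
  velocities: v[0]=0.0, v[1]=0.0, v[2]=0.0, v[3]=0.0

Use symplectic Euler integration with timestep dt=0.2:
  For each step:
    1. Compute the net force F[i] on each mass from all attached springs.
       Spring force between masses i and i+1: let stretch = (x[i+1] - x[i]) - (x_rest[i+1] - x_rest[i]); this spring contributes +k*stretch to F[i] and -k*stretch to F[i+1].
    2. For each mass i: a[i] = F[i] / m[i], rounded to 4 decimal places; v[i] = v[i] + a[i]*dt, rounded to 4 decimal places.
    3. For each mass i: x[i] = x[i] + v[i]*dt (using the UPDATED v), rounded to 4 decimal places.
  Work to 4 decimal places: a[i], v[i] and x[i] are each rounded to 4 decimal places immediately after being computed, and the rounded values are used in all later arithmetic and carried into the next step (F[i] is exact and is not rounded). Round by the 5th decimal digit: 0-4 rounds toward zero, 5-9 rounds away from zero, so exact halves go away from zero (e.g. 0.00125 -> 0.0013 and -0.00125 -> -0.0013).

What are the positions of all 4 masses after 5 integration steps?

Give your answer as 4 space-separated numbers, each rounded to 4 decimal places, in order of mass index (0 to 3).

Step 0: x=[7.0000 11.0000 20.0000 25.0000] v=[0.0000 0.0000 0.0000 0.0000]
Step 1: x=[6.9200 11.1000 19.8400 25.0400] v=[-0.4000 0.5000 -0.8000 0.2000]
Step 2: x=[6.7672 11.2912 19.5384 25.1120] v=[-0.7640 0.9560 -1.5080 0.3600]
Step 3: x=[6.5554 11.5569 19.1299 25.2011] v=[-1.0592 1.3283 -2.0427 0.4453]
Step 4: x=[6.3036 11.8740 18.6613 25.2873] v=[-1.2589 1.5855 -2.3431 0.4311]
Step 5: x=[6.0346 12.2154 18.1862 25.3485] v=[-1.3448 1.7072 -2.3754 0.3059]

Answer: 6.0346 12.2154 18.1862 25.3485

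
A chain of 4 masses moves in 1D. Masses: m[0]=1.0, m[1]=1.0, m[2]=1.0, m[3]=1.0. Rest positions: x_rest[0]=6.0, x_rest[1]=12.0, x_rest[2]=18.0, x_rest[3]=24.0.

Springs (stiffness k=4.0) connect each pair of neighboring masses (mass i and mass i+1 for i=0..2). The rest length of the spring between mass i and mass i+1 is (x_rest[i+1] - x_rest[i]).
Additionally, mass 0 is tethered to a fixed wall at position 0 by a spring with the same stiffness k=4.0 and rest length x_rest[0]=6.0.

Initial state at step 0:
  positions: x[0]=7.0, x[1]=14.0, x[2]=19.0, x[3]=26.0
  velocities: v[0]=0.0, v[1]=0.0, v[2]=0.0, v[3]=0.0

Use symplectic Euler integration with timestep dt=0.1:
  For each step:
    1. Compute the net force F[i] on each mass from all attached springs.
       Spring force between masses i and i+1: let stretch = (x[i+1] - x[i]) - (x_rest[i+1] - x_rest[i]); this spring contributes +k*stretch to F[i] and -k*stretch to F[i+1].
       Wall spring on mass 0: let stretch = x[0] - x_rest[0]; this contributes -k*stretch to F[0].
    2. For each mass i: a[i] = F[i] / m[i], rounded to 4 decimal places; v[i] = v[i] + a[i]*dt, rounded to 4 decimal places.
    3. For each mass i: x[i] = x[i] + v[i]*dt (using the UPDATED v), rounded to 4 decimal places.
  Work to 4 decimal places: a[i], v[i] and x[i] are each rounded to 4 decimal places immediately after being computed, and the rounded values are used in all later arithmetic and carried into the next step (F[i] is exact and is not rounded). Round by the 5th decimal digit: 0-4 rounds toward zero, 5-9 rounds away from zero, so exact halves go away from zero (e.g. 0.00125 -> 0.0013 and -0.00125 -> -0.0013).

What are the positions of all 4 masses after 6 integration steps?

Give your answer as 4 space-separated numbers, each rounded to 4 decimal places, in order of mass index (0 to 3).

Step 0: x=[7.0000 14.0000 19.0000 26.0000] v=[0.0000 0.0000 0.0000 0.0000]
Step 1: x=[7.0000 13.9200 19.0800 25.9600] v=[0.0000 -0.8000 0.8000 -0.4000]
Step 2: x=[6.9968 13.7696 19.2288 25.8848] v=[-0.0320 -1.5040 1.4880 -0.7520]
Step 3: x=[6.9846 13.5667 19.4255 25.7834] v=[-0.1216 -2.0294 1.9667 -1.0144]
Step 4: x=[6.9563 13.3348 19.6421 25.6676] v=[-0.2826 -2.3187 2.1663 -1.1576]
Step 5: x=[6.9049 13.1001 19.8475 25.5508] v=[-0.5137 -2.3472 2.0536 -1.1678]
Step 6: x=[6.8251 12.8875 20.0111 25.4459] v=[-0.7976 -2.1263 1.6360 -1.0491]

Answer: 6.8251 12.8875 20.0111 25.4459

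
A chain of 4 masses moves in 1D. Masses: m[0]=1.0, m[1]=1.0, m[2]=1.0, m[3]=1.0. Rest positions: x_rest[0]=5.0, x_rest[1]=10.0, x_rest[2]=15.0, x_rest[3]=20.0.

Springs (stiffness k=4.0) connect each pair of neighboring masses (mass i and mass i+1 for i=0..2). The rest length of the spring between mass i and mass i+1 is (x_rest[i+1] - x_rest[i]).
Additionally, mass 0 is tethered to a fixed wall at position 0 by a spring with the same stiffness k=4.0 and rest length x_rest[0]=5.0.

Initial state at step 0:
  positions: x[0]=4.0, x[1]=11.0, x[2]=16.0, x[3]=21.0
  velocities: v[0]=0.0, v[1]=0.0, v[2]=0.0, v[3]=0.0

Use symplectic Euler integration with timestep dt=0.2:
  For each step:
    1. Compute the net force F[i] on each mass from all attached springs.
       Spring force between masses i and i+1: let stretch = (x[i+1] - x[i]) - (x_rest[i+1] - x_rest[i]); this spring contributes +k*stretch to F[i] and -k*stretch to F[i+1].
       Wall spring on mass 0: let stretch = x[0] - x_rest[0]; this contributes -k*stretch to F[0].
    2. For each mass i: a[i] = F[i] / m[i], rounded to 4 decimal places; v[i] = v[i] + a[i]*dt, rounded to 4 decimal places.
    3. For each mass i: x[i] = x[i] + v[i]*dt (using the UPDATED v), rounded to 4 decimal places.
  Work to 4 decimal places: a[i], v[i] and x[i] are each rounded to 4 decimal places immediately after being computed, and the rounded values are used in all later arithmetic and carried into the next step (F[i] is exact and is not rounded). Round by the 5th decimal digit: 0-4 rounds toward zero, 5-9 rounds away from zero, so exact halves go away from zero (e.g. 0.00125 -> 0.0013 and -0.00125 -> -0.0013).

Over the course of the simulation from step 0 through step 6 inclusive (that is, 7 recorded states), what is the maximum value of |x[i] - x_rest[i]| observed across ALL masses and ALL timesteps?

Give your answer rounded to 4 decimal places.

Answer: 1.3416

Derivation:
Step 0: x=[4.0000 11.0000 16.0000 21.0000] v=[0.0000 0.0000 0.0000 0.0000]
Step 1: x=[4.4800 10.6800 16.0000 21.0000] v=[2.4000 -1.6000 0.0000 0.0000]
Step 2: x=[5.2352 10.2192 15.9488 21.0000] v=[3.7760 -2.3040 -0.2560 0.0000]
Step 3: x=[5.9502 9.8777 15.7891 20.9918] v=[3.5750 -1.7075 -0.7987 -0.0410]
Step 4: x=[6.3416 9.8536 15.5160 20.9512] v=[1.9568 -0.1204 -1.3657 -0.2032]
Step 5: x=[6.2802 10.1736 15.2065 20.8409] v=[-0.3069 1.5999 -1.5475 -0.5514]
Step 6: x=[5.8369 10.6759 14.9932 20.6291] v=[-2.2163 2.5115 -1.0663 -1.0589]
Max displacement = 1.3416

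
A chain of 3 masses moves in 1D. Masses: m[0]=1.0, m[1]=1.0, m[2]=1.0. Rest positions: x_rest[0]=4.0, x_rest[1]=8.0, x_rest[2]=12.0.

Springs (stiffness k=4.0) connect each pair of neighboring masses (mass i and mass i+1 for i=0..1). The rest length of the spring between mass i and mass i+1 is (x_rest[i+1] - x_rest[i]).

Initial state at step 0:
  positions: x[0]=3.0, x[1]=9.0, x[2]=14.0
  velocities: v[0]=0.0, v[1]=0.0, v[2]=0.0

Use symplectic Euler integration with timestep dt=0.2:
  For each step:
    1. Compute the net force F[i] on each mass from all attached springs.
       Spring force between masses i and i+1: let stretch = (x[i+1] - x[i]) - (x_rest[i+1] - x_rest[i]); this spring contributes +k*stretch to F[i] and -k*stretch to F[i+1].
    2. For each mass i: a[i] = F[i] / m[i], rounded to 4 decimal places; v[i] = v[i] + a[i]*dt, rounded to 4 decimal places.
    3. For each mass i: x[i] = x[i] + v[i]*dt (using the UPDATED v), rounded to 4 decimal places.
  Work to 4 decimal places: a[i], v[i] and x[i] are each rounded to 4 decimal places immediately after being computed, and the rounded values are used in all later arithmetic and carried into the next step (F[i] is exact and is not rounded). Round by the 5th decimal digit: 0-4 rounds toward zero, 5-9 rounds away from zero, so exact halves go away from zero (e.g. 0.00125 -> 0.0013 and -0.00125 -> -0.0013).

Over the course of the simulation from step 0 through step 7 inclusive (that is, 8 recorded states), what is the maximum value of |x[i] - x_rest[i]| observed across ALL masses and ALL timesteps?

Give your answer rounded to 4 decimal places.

Answer: 2.0869

Derivation:
Step 0: x=[3.0000 9.0000 14.0000] v=[0.0000 0.0000 0.0000]
Step 1: x=[3.3200 8.8400 13.8400] v=[1.6000 -0.8000 -0.8000]
Step 2: x=[3.8832 8.5968 13.5200] v=[2.8160 -1.2160 -1.6000]
Step 3: x=[4.5606 8.3871 13.0523] v=[3.3869 -1.0483 -2.3386]
Step 4: x=[5.2102 8.3116 12.4781] v=[3.2481 -0.3773 -2.8708]
Step 5: x=[5.7160 8.4066 11.8773] v=[2.5292 0.4748 -3.0040]
Step 6: x=[6.0123 8.6264 11.3612] v=[1.4817 1.0989 -2.5806]
Step 7: x=[6.0869 8.8655 11.0475] v=[0.3730 1.1955 -1.5684]
Max displacement = 2.0869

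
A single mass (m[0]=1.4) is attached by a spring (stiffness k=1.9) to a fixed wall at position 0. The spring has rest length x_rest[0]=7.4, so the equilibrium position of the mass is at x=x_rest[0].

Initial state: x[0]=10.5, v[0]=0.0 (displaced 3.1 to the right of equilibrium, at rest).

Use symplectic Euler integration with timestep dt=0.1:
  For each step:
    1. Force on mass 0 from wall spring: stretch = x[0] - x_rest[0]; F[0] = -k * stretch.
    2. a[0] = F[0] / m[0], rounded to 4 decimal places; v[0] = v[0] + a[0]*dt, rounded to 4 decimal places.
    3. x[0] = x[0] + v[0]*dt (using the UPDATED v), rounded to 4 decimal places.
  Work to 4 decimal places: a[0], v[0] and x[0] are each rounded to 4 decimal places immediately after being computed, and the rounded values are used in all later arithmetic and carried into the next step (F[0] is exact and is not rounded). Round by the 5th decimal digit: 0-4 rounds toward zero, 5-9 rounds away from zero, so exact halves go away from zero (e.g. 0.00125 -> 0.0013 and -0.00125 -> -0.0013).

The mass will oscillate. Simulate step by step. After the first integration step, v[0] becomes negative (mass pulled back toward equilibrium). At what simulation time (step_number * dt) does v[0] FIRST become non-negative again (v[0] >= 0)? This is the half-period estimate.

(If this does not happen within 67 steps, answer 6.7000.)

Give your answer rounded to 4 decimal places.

Step 0: x=[10.5000] v=[0.0000]
Step 1: x=[10.4579] v=[-0.4207]
Step 2: x=[10.3743] v=[-0.8357]
Step 3: x=[10.2504] v=[-1.2394]
Step 4: x=[10.0878] v=[-1.6262]
Step 5: x=[9.8887] v=[-1.9910]
Step 6: x=[9.6558] v=[-2.3288]
Step 7: x=[9.3923] v=[-2.6349]
Step 8: x=[9.1018] v=[-2.9053]
Step 9: x=[8.7882] v=[-3.1363]
Step 10: x=[8.4557] v=[-3.3247]
Step 11: x=[8.1089] v=[-3.4680]
Step 12: x=[7.7525] v=[-3.5642]
Step 13: x=[7.3913] v=[-3.6120]
Step 14: x=[7.0302] v=[-3.6108]
Step 15: x=[6.6741] v=[-3.5606]
Step 16: x=[6.3279] v=[-3.4621]
Step 17: x=[5.9962] v=[-3.3166]
Step 18: x=[5.6836] v=[-3.1261]
Step 19: x=[5.3943] v=[-2.8932]
Step 20: x=[5.1322] v=[-2.6210]
Step 21: x=[4.9009] v=[-2.3132]
Step 22: x=[4.7035] v=[-1.9740]
Step 23: x=[4.5427] v=[-1.6081]
Step 24: x=[4.4207] v=[-1.2203]
Step 25: x=[4.3391] v=[-0.8160]
Step 26: x=[4.2990] v=[-0.4006]
Step 27: x=[4.3010] v=[0.0203]
First v>=0 after going negative at step 27, time=2.7000

Answer: 2.7000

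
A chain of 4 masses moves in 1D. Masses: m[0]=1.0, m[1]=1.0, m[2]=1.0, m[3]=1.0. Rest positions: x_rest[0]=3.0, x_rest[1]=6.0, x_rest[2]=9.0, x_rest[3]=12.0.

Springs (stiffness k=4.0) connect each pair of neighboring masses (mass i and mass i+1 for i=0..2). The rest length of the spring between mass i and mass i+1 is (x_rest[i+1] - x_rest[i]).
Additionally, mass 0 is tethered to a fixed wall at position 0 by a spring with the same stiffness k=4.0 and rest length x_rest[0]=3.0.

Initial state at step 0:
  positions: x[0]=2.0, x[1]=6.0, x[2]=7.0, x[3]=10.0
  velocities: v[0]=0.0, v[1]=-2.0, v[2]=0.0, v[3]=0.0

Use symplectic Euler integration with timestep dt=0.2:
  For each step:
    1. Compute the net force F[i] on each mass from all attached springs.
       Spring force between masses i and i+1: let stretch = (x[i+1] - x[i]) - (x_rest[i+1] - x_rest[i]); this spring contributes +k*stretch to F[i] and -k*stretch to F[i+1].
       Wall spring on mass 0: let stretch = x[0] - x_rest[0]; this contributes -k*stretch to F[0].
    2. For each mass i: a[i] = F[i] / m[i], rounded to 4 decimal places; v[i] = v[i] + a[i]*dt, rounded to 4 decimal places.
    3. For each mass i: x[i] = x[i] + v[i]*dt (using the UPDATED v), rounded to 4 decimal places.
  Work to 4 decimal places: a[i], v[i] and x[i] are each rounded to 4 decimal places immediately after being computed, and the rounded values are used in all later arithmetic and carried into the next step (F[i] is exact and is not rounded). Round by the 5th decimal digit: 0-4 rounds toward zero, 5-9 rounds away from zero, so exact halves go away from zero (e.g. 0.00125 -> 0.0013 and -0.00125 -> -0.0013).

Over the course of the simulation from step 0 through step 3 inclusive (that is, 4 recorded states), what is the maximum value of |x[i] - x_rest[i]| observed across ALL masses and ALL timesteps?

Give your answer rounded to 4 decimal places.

Step 0: x=[2.0000 6.0000 7.0000 10.0000] v=[0.0000 -2.0000 0.0000 0.0000]
Step 1: x=[2.3200 5.1200 7.3200 10.0000] v=[1.6000 -4.4000 1.6000 0.0000]
Step 2: x=[2.7168 4.1440 7.7168 10.0512] v=[1.9840 -4.8800 1.9840 0.2560]
Step 3: x=[2.9073 3.5113 7.9155 10.2089] v=[0.9523 -3.1635 0.9933 0.7885]
Max displacement = 2.4887

Answer: 2.4887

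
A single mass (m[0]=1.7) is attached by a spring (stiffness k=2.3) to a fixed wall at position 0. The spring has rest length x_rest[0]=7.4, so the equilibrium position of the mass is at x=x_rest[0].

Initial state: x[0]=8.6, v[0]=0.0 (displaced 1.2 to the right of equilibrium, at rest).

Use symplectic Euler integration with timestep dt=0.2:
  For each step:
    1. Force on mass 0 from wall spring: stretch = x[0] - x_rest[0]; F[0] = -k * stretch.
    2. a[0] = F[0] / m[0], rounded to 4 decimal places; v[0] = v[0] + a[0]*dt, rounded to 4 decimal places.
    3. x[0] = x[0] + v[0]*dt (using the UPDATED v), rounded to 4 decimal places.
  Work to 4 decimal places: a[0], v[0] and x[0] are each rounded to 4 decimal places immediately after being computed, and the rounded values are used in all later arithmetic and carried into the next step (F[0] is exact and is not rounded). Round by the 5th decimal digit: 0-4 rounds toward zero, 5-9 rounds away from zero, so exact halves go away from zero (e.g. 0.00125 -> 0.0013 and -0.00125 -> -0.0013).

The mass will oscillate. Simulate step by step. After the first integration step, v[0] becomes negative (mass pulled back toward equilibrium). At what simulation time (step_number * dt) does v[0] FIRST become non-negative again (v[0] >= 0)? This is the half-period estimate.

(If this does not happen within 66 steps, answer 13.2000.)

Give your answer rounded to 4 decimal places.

Step 0: x=[8.6000] v=[0.0000]
Step 1: x=[8.5351] v=[-0.3247]
Step 2: x=[8.4087] v=[-0.6318]
Step 3: x=[8.2278] v=[-0.9047]
Step 4: x=[8.0021] v=[-1.1287]
Step 5: x=[7.7438] v=[-1.2916]
Step 6: x=[7.4669] v=[-1.3846]
Step 7: x=[7.1864] v=[-1.4027]
Step 8: x=[6.9174] v=[-1.3449]
Step 9: x=[6.6745] v=[-1.2143]
Step 10: x=[6.4709] v=[-1.0180]
Step 11: x=[6.3176] v=[-0.7666]
Step 12: x=[6.2229] v=[-0.4737]
Step 13: x=[6.1919] v=[-0.1552]
Step 14: x=[6.2262] v=[0.1717]
First v>=0 after going negative at step 14, time=2.8000

Answer: 2.8000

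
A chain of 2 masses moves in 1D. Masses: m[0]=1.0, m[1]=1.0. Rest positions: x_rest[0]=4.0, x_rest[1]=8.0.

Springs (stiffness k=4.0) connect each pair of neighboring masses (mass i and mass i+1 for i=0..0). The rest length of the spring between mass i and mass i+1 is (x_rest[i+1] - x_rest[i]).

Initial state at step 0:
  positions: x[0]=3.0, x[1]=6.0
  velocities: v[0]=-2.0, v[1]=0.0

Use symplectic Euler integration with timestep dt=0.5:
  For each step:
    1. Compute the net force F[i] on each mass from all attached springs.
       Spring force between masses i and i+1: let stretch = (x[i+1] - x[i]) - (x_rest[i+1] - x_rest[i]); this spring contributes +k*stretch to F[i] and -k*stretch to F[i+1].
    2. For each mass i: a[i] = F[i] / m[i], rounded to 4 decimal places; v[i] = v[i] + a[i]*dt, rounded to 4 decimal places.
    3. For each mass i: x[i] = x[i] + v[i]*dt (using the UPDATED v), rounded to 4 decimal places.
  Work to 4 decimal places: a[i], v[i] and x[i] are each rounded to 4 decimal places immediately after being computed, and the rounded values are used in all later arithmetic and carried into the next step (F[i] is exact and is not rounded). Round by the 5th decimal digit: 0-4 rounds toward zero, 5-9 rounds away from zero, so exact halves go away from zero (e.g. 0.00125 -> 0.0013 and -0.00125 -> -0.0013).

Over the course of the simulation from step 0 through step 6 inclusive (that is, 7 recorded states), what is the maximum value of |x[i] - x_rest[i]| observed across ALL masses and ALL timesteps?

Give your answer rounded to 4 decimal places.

Step 0: x=[3.0000 6.0000] v=[-2.0000 0.0000]
Step 1: x=[1.0000 7.0000] v=[-4.0000 2.0000]
Step 2: x=[1.0000 6.0000] v=[0.0000 -2.0000]
Step 3: x=[2.0000 4.0000] v=[2.0000 -4.0000]
Step 4: x=[1.0000 4.0000] v=[-2.0000 0.0000]
Step 5: x=[-1.0000 5.0000] v=[-4.0000 2.0000]
Step 6: x=[-1.0000 4.0000] v=[0.0000 -2.0000]
Max displacement = 5.0000

Answer: 5.0000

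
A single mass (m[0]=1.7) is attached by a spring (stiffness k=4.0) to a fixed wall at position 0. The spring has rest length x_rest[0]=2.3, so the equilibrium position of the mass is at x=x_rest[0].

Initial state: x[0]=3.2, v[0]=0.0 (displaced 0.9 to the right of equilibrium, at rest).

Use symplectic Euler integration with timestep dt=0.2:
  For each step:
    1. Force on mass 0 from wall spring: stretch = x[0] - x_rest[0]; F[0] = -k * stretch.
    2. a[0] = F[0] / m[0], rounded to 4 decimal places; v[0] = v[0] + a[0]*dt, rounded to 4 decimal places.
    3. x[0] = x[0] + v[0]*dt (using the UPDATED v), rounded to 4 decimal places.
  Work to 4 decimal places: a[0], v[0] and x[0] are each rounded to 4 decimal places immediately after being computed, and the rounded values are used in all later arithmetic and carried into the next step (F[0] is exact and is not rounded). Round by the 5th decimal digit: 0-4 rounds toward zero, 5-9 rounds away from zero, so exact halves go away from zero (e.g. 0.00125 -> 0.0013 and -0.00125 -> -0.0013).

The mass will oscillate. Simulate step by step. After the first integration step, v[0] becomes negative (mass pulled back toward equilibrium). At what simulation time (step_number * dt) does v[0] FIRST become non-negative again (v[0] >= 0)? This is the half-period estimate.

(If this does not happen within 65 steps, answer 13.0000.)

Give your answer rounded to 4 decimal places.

Step 0: x=[3.2000] v=[0.0000]
Step 1: x=[3.1153] v=[-0.4235]
Step 2: x=[2.9539] v=[-0.8072]
Step 3: x=[2.7309] v=[-1.1149]
Step 4: x=[2.4674] v=[-1.3177]
Step 5: x=[2.1881] v=[-1.3965]
Step 6: x=[1.9193] v=[-1.3438]
Step 7: x=[1.6864] v=[-1.1646]
Step 8: x=[1.5112] v=[-0.8758]
Step 9: x=[1.4103] v=[-0.5046]
Step 10: x=[1.3931] v=[-0.0859]
Step 11: x=[1.4613] v=[0.3409]
First v>=0 after going negative at step 11, time=2.2000

Answer: 2.2000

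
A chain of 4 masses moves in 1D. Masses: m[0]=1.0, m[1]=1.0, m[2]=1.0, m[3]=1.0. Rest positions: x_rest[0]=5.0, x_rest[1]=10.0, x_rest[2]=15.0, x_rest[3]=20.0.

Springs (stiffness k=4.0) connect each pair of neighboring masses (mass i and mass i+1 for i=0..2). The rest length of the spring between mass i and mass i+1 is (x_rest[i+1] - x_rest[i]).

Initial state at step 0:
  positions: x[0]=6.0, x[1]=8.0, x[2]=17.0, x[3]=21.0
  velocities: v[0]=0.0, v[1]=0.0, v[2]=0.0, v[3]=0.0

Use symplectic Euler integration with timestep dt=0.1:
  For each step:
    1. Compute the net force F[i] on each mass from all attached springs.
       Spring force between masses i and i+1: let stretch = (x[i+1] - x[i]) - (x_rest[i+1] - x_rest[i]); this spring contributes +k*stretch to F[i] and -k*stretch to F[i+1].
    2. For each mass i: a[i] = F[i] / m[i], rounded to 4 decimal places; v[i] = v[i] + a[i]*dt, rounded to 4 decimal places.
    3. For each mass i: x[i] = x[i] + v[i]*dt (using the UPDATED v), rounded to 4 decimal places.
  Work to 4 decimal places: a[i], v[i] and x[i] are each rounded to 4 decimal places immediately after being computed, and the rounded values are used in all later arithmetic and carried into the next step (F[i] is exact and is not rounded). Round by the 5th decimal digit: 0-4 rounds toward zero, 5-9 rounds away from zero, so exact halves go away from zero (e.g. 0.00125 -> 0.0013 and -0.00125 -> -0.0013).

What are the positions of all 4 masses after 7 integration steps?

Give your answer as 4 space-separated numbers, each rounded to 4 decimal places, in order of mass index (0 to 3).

Step 0: x=[6.0000 8.0000 17.0000 21.0000] v=[0.0000 0.0000 0.0000 0.0000]
Step 1: x=[5.8800 8.2800 16.8000 21.0400] v=[-1.2000 2.8000 -2.0000 0.4000]
Step 2: x=[5.6560 8.8048 16.4288 21.1104] v=[-2.2400 5.2480 -3.7120 0.7040]
Step 3: x=[5.3580 9.5086 15.9399 21.1935] v=[-2.9805 7.0381 -4.8890 0.8314]
Step 4: x=[5.0260 10.3036 15.4039 21.2665] v=[-3.3203 7.9504 -5.3601 0.7300]
Step 5: x=[4.7051 11.0916 14.8984 21.3050] v=[-3.2093 7.8795 -5.0552 0.3850]
Step 6: x=[4.4396 11.7764 14.4969 21.2872] v=[-2.6547 6.8476 -4.0153 -0.1776]
Step 7: x=[4.2676 12.2765 14.2582 21.1978] v=[-1.7200 5.0011 -2.3874 -0.8937]

Answer: 4.2676 12.2765 14.2582 21.1978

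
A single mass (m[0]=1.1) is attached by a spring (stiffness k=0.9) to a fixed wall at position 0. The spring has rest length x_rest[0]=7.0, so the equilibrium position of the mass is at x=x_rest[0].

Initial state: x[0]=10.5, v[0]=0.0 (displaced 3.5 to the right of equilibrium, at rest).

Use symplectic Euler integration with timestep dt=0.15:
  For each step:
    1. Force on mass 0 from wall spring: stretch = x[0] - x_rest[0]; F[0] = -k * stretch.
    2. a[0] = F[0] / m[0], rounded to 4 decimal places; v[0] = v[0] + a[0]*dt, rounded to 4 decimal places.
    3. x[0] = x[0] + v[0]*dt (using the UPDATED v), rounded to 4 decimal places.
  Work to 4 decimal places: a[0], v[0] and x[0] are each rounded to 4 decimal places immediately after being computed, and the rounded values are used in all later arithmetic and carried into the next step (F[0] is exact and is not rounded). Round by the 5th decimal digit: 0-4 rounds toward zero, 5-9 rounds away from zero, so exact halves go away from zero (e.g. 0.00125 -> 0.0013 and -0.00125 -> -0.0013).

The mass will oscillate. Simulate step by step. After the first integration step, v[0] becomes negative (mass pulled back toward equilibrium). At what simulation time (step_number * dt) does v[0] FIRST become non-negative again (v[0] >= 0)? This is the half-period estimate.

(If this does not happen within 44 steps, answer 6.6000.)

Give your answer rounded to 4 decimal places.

Step 0: x=[10.5000] v=[0.0000]
Step 1: x=[10.4356] v=[-0.4295]
Step 2: x=[10.3079] v=[-0.8511]
Step 3: x=[10.1193] v=[-1.2571]
Step 4: x=[9.8733] v=[-1.6399]
Step 5: x=[9.5744] v=[-1.9925]
Step 6: x=[9.2281] v=[-2.3084]
Step 7: x=[8.8408] v=[-2.5819]
Step 8: x=[8.4196] v=[-2.8078]
Step 9: x=[7.9723] v=[-2.9820]
Step 10: x=[7.5071] v=[-3.1013]
Step 11: x=[7.0326] v=[-3.1635]
Step 12: x=[6.5575] v=[-3.1675]
Step 13: x=[6.0905] v=[-3.1132]
Step 14: x=[5.6403] v=[-3.0016]
Step 15: x=[5.2151] v=[-2.8347]
Step 16: x=[4.8228] v=[-2.6156]
Step 17: x=[4.4705] v=[-2.3484]
Step 18: x=[4.1648] v=[-2.0380]
Step 19: x=[3.9113] v=[-1.6900]
Step 20: x=[3.7147] v=[-1.3109]
Step 21: x=[3.5785] v=[-0.9077]
Step 22: x=[3.5053] v=[-0.4878]
Step 23: x=[3.4965] v=[-0.0589]
Step 24: x=[3.5522] v=[0.3711]
First v>=0 after going negative at step 24, time=3.6000

Answer: 3.6000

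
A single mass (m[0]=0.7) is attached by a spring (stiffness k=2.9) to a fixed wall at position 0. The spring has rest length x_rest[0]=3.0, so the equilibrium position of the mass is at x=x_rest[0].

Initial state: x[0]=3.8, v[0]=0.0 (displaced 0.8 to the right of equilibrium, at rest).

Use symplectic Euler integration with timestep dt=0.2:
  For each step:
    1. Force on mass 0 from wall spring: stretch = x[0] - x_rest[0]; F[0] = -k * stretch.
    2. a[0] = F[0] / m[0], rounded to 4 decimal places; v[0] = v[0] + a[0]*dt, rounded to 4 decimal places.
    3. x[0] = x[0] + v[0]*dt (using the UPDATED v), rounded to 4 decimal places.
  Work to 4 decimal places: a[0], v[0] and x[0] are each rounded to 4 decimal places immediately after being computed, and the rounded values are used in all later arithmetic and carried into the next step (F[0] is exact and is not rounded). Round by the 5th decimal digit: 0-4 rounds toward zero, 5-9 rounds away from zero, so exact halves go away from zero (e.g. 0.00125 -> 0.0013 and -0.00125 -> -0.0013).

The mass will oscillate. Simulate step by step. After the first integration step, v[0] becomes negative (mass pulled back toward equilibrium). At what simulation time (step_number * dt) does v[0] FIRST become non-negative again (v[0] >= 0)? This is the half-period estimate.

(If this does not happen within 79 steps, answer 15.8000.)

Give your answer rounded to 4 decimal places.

Answer: 1.6000

Derivation:
Step 0: x=[3.8000] v=[0.0000]
Step 1: x=[3.6674] v=[-0.6629]
Step 2: x=[3.4242] v=[-1.2159]
Step 3: x=[3.1107] v=[-1.5674]
Step 4: x=[2.7789] v=[-1.6591]
Step 5: x=[2.4837] v=[-1.4759]
Step 6: x=[2.2741] v=[-1.0481]
Step 7: x=[2.1848] v=[-0.4466]
Step 8: x=[2.2306] v=[0.2289]
First v>=0 after going negative at step 8, time=1.6000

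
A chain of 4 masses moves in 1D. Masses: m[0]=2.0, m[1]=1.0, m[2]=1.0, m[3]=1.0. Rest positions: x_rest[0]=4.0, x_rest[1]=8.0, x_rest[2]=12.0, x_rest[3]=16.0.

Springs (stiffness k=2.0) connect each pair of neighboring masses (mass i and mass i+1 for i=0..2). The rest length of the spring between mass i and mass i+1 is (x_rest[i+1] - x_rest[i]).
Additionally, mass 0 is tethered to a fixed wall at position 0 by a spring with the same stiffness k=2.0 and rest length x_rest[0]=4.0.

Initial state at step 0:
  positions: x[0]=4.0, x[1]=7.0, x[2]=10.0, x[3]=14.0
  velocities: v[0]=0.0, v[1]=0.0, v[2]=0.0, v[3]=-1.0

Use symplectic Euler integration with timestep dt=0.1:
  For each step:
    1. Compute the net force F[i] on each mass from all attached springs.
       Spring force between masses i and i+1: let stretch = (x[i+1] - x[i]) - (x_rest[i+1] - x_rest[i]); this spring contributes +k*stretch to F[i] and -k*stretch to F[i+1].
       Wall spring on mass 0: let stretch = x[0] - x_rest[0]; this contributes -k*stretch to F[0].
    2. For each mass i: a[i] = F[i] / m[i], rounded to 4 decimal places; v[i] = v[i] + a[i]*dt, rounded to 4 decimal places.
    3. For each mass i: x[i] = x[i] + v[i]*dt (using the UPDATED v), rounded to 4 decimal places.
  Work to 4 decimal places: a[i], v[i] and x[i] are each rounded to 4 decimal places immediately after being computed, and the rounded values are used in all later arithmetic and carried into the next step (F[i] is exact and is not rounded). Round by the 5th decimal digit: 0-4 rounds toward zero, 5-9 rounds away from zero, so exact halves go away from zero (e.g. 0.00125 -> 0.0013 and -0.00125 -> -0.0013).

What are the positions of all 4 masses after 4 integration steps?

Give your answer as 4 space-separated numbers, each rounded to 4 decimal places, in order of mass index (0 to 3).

Answer: 3.9030 7.0026 10.1691 13.6254

Derivation:
Step 0: x=[4.0000 7.0000 10.0000 14.0000] v=[0.0000 0.0000 0.0000 -1.0000]
Step 1: x=[3.9900 7.0000 10.0200 13.9000] v=[-0.1000 0.0000 0.2000 -1.0000]
Step 2: x=[3.9702 7.0002 10.0572 13.8024] v=[-0.1980 0.0020 0.3720 -0.9760]
Step 3: x=[3.9410 7.0009 10.1082 13.7099] v=[-0.2920 0.0074 0.5096 -0.9250]
Step 4: x=[3.9030 7.0026 10.1691 13.6254] v=[-0.3801 0.0169 0.6085 -0.8453]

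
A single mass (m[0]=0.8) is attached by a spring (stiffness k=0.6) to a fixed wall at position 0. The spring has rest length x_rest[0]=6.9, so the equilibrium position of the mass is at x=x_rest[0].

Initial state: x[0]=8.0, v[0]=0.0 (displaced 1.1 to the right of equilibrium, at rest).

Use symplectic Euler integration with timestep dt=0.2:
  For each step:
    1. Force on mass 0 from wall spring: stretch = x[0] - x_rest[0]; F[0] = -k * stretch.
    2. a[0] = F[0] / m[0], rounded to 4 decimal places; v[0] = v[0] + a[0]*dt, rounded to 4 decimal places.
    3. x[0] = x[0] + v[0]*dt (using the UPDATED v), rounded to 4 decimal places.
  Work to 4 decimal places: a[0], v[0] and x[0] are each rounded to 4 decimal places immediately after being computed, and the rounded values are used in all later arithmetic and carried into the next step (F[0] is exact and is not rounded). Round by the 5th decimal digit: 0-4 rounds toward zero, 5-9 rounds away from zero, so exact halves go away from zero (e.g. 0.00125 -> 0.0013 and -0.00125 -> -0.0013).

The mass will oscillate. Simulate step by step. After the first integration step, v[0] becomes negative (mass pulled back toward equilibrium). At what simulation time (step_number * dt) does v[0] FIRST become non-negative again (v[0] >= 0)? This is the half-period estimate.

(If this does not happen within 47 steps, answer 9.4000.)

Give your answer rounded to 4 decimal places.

Step 0: x=[8.0000] v=[0.0000]
Step 1: x=[7.9670] v=[-0.1650]
Step 2: x=[7.9020] v=[-0.3251]
Step 3: x=[7.8069] v=[-0.4754]
Step 4: x=[7.6846] v=[-0.6114]
Step 5: x=[7.5388] v=[-0.7291]
Step 6: x=[7.3738] v=[-0.8249]
Step 7: x=[7.1946] v=[-0.8960]
Step 8: x=[7.0066] v=[-0.9402]
Step 9: x=[6.8154] v=[-0.9562]
Step 10: x=[6.6267] v=[-0.9435]
Step 11: x=[6.4462] v=[-0.9025]
Step 12: x=[6.2793] v=[-0.8344]
Step 13: x=[6.1310] v=[-0.7413]
Step 14: x=[6.0058] v=[-0.6259]
Step 15: x=[5.9074] v=[-0.4918]
Step 16: x=[5.8388] v=[-0.3429]
Step 17: x=[5.8021] v=[-0.1837]
Step 18: x=[5.7983] v=[-0.0190]
Step 19: x=[5.8276] v=[0.1463]
First v>=0 after going negative at step 19, time=3.8000

Answer: 3.8000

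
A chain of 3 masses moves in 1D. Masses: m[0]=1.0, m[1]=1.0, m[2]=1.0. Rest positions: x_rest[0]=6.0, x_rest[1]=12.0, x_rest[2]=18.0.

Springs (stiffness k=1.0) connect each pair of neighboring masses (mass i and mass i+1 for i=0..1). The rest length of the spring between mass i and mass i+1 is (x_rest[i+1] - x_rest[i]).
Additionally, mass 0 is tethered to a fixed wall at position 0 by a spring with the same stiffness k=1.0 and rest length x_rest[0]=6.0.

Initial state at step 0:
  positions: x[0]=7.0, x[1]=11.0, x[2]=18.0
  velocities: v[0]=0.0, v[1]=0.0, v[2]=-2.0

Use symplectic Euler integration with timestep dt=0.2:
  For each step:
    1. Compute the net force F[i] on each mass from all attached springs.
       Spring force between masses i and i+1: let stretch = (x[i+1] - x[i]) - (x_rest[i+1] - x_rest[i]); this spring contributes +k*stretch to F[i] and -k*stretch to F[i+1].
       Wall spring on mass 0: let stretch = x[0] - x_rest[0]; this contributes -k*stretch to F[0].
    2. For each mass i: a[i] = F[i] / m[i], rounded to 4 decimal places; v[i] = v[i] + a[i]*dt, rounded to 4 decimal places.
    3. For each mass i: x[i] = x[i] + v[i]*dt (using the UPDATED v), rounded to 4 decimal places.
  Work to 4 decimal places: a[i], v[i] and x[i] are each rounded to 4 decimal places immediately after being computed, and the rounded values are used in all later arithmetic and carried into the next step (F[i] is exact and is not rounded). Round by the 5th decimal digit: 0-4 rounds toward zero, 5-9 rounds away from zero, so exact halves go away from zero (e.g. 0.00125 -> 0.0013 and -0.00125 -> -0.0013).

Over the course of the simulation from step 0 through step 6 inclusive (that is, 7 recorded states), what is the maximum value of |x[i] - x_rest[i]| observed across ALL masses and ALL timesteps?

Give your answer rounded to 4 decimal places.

Step 0: x=[7.0000 11.0000 18.0000] v=[0.0000 0.0000 -2.0000]
Step 1: x=[6.8800 11.1200 17.5600] v=[-0.6000 0.6000 -2.2000]
Step 2: x=[6.6544 11.3280 17.1024] v=[-1.1280 1.0400 -2.2880]
Step 3: x=[6.3496 11.5800 16.6538] v=[-1.5242 1.2602 -2.2429]
Step 4: x=[6.0000 11.8258 16.2423] v=[-1.7480 1.2289 -2.0577]
Step 5: x=[5.6434 12.0152 15.8941] v=[-1.7828 0.9470 -1.7410]
Step 6: x=[5.3160 12.1049 15.6307] v=[-1.6371 0.4484 -1.3168]
Max displacement = 2.3693

Answer: 2.3693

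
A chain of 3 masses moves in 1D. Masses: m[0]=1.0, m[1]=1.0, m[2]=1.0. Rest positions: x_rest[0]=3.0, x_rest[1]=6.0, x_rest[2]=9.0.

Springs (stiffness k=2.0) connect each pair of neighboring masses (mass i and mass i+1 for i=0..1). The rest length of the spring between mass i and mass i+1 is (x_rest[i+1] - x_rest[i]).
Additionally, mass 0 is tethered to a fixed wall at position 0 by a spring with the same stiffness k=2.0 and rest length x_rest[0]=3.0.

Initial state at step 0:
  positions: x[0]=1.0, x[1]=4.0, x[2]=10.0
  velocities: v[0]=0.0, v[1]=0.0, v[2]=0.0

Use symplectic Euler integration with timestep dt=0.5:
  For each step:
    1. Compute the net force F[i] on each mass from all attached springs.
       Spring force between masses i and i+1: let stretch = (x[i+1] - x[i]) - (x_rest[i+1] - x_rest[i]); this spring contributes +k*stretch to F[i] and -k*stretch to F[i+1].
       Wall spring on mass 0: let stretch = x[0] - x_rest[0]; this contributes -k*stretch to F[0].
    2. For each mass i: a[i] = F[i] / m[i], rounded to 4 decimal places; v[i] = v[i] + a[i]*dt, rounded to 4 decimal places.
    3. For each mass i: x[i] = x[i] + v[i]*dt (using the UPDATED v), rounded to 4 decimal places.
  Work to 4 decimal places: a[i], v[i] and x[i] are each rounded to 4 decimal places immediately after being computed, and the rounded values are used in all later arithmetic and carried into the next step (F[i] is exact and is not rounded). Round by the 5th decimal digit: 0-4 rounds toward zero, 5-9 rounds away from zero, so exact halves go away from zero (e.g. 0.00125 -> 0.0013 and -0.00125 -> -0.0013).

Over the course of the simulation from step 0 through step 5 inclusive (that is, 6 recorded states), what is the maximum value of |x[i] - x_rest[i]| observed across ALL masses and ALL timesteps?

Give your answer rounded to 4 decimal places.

Step 0: x=[1.0000 4.0000 10.0000] v=[0.0000 0.0000 0.0000]
Step 1: x=[2.0000 5.5000 8.5000] v=[2.0000 3.0000 -3.0000]
Step 2: x=[3.7500 6.7500 7.0000] v=[3.5000 2.5000 -3.0000]
Step 3: x=[5.1250 6.6250 6.8750] v=[2.7500 -0.2500 -0.2500]
Step 4: x=[4.6875 5.8750 8.1250] v=[-0.8750 -1.5000 2.5000]
Step 5: x=[2.5000 5.6563 9.7500] v=[-4.3750 -0.4375 3.2500]
Max displacement = 2.1250

Answer: 2.1250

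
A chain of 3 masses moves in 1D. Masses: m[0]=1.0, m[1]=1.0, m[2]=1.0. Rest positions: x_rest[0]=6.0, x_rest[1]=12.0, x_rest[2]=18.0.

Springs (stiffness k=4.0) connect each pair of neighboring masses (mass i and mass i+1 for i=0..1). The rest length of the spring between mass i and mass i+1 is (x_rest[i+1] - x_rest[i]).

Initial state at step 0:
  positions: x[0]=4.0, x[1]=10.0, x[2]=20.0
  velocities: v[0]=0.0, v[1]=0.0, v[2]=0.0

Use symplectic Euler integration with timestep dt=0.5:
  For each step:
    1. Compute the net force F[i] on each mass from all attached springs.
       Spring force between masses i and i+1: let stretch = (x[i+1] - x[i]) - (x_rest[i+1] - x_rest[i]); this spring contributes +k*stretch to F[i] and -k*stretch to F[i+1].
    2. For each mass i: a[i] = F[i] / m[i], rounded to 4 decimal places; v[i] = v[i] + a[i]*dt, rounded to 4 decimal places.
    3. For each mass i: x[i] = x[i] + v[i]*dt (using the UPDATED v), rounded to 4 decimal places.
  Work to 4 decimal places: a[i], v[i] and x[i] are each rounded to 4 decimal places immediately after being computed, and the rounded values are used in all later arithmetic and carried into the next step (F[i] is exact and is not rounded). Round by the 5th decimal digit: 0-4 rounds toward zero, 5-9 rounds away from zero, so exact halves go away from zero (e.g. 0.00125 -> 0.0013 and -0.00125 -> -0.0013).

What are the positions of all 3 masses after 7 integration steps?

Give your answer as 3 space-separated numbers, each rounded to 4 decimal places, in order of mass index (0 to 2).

Step 0: x=[4.0000 10.0000 20.0000] v=[0.0000 0.0000 0.0000]
Step 1: x=[4.0000 14.0000 16.0000] v=[0.0000 8.0000 -8.0000]
Step 2: x=[8.0000 10.0000 16.0000] v=[8.0000 -8.0000 0.0000]
Step 3: x=[8.0000 10.0000 16.0000] v=[0.0000 0.0000 0.0000]
Step 4: x=[4.0000 14.0000 16.0000] v=[-8.0000 8.0000 0.0000]
Step 5: x=[4.0000 10.0000 20.0000] v=[0.0000 -8.0000 8.0000]
Step 6: x=[4.0000 10.0000 20.0000] v=[0.0000 0.0000 0.0000]
Step 7: x=[4.0000 14.0000 16.0000] v=[0.0000 8.0000 -8.0000]

Answer: 4.0000 14.0000 16.0000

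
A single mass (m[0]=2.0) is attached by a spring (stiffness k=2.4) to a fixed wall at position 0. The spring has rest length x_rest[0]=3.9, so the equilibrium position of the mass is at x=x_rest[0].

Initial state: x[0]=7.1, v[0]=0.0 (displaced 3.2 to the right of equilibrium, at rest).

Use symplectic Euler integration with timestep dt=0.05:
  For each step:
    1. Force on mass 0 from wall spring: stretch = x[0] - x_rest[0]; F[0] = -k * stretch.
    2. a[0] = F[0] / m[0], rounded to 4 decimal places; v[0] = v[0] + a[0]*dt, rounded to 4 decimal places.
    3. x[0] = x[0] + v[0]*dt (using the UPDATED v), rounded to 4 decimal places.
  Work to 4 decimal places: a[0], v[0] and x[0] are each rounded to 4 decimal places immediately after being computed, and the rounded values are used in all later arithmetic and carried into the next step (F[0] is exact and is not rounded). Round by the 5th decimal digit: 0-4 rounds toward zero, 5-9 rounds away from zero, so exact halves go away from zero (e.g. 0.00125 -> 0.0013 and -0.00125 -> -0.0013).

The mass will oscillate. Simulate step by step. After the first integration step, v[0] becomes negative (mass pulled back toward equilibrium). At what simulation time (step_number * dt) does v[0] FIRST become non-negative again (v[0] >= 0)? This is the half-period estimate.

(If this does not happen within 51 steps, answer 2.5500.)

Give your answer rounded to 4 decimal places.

Step 0: x=[7.1000] v=[0.0000]
Step 1: x=[7.0904] v=[-0.1920]
Step 2: x=[7.0712] v=[-0.3834]
Step 3: x=[7.0425] v=[-0.5737]
Step 4: x=[7.0044] v=[-0.7623]
Step 5: x=[6.9570] v=[-0.9486]
Step 6: x=[6.9004] v=[-1.1320]
Step 7: x=[6.8348] v=[-1.3120]
Step 8: x=[6.7604] v=[-1.4881]
Step 9: x=[6.6774] v=[-1.6597]
Step 10: x=[6.5861] v=[-1.8263]
Step 11: x=[6.4867] v=[-1.9875]
Step 12: x=[6.3796] v=[-2.1427]
Step 13: x=[6.2650] v=[-2.2915]
Step 14: x=[6.1433] v=[-2.4334]
Step 15: x=[6.0149] v=[-2.5680]
Step 16: x=[5.8802] v=[-2.6949]
Step 17: x=[5.7395] v=[-2.8137]
Step 18: x=[5.5933] v=[-2.9241]
Step 19: x=[5.4420] v=[-3.0257]
Step 20: x=[5.2861] v=[-3.1182]
Step 21: x=[5.1260] v=[-3.2014]
Step 22: x=[4.9623] v=[-3.2750]
Step 23: x=[4.7954] v=[-3.3387]
Step 24: x=[4.6258] v=[-3.3924]
Step 25: x=[4.4540] v=[-3.4360]
Step 26: x=[4.2805] v=[-3.4692]
Step 27: x=[4.1059] v=[-3.4920]
Step 28: x=[3.9307] v=[-3.5044]
Step 29: x=[3.7554] v=[-3.5062]
Step 30: x=[3.5805] v=[-3.4975]
Step 31: x=[3.4066] v=[-3.4783]
Step 32: x=[3.2342] v=[-3.4487]
Step 33: x=[3.0638] v=[-3.4088]
Step 34: x=[2.8959] v=[-3.3586]
Step 35: x=[2.7310] v=[-3.2984]
Step 36: x=[2.5696] v=[-3.2283]
Step 37: x=[2.4122] v=[-3.1485]
Step 38: x=[2.2592] v=[-3.0592]
Step 39: x=[2.1112] v=[-2.9608]
Step 40: x=[1.9685] v=[-2.8535]
Step 41: x=[1.8316] v=[-2.7376]
Step 42: x=[1.7009] v=[-2.6135]
Step 43: x=[1.5768] v=[-2.4816]
Step 44: x=[1.4597] v=[-2.3422]
Step 45: x=[1.3499] v=[-2.1958]
Step 46: x=[1.2478] v=[-2.0428]
Step 47: x=[1.1536] v=[-1.8837]
Step 48: x=[1.0677] v=[-1.7189]
Step 49: x=[0.9903] v=[-1.5490]
Step 50: x=[0.9216] v=[-1.3744]
Step 51: x=[0.8618] v=[-1.1957]
v[0] did not become non-negative within 51 steps; using fallback time=2.5500

Answer: 2.5500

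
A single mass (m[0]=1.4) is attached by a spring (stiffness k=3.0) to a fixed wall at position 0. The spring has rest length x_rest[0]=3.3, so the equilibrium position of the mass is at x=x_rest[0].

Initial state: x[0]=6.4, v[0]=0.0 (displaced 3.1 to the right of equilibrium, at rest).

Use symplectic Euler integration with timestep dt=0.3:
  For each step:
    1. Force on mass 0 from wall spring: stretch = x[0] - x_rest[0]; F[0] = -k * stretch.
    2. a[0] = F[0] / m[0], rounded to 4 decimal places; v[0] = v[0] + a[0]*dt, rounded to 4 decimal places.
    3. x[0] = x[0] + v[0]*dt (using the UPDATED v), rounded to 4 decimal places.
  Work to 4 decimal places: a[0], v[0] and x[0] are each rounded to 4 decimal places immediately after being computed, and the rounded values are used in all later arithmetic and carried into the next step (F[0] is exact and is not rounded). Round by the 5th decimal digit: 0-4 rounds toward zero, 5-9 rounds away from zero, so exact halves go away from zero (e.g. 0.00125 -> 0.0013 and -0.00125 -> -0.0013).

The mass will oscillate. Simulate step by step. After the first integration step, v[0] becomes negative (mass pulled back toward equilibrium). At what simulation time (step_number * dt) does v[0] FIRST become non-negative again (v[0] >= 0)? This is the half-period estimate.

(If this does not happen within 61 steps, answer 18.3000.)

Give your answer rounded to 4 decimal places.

Step 0: x=[6.4000] v=[0.0000]
Step 1: x=[5.8021] v=[-1.9929]
Step 2: x=[4.7217] v=[-3.6014]
Step 3: x=[3.3671] v=[-4.5154]
Step 4: x=[1.9996] v=[-4.5585]
Step 5: x=[0.8829] v=[-3.7225]
Step 6: x=[0.2323] v=[-2.1687]
Step 7: x=[0.1733] v=[-0.1966]
Step 8: x=[0.7173] v=[1.8134]
First v>=0 after going negative at step 8, time=2.4000

Answer: 2.4000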